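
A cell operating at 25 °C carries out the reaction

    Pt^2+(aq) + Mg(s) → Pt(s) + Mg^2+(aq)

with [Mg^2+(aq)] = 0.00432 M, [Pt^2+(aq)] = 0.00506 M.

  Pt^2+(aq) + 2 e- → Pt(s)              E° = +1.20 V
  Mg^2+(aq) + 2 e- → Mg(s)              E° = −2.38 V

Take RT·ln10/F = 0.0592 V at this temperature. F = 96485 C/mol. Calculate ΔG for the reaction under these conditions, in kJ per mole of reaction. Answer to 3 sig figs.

E°cell = +1.20 − (−2.38) = +3.58 V; the balanced reaction transfers n = 2 electrons.
Q = [Mg^2+(aq)] / [Pt^2+(aq)] = 0.854, so log Q = −0.069 and E = +3.58 − (0.0592/2)(−0.069) = +3.5820 V.
ΔG = −nFE = −(2)(96485)(+3.5820) J/mol = −691 kJ/mol.

−691 kJ/mol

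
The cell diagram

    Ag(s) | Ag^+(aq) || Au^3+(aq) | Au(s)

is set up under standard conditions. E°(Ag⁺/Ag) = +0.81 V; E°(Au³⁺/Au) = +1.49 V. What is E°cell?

By convention the left-hand electrode in cell notation is the anode (oxidation) and the right-hand electrode is the cathode (reduction).
E°cell = E°(right) − E°(left) = +1.49 − (+0.81) = +0.68 V.

+0.68 V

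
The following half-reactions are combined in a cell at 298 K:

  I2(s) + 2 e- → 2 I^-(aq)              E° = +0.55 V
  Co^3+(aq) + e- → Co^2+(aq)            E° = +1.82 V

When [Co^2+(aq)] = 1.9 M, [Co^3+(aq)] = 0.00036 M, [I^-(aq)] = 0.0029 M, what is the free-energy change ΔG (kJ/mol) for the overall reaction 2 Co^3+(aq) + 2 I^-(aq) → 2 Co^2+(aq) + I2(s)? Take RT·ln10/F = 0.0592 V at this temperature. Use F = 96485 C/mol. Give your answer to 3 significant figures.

E°cell = +1.82 − (+0.55) = +1.27 V; the balanced reaction transfers n = 2 electrons.
Q = [Co^2+(aq)]^2 / ([Co^3+(aq)]^2·[I^-(aq)]^2) = 3.31×10^12, so log Q = 12.520 and E = +1.27 − (0.0592/2)(12.520) = +0.8994 V.
Then ΔG = −nFE = −2 × 96485 × +0.8994 J/mol = −174 kJ/mol.

−174 kJ/mol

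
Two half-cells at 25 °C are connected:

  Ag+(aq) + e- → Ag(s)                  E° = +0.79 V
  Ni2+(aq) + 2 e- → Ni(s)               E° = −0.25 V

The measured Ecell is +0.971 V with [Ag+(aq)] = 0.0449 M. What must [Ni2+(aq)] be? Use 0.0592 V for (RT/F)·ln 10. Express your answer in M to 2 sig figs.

The Ag⁺/Ag couple has the larger reduction potential, so it is the cathode: E°cell = +0.79 − (−0.25) = +1.04 V and n = 2.
From the Nernst equation, log Q = n(E° − E)/0.0592 = 2·(+1.04 − (+0.971))/0.0592 = 2.331.
The balanced reaction is 2 Ag+(aq) + Ni(s) → 2 Ag(s) + Ni2+(aq), so Q = [Ni2+(aq)] / [Ag+(aq)]^2.
Substituting the known concentrations and solving, log [Ni2+(aq)] = −0.365 and [Ni2+(aq)] = 0.43 M.

0.43 M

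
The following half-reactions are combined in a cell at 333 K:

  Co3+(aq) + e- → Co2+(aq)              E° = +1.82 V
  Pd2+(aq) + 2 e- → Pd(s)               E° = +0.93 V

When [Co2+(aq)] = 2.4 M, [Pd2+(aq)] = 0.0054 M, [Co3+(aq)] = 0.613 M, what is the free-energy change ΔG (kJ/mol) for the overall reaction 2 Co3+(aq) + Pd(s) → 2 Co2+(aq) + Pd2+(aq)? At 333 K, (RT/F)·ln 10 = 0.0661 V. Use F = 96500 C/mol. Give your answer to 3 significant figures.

E°cell = +1.82 − (+0.93) = +0.89 V; the balanced reaction transfers n = 2 electrons.
Here Q = ([Co2+(aq)]^2·[Pd2+(aq)]) / [Co3+(aq)]^2 = 0.0828 (log Q = −1.082), giving E = +0.89 − (0.0661/2)·(−1.082) = +0.9258 V.
Then ΔG = −nFE = −2 × 96500 × +0.9258 J/mol = −179 kJ/mol.

−179 kJ/mol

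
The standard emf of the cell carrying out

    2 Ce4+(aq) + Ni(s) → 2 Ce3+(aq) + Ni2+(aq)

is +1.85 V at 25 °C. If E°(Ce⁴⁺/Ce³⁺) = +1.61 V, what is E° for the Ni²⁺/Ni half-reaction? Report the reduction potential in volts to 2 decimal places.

In the reaction as written the Ce⁴⁺/Ce³⁺ couple is reduced (cathode) and Ni²⁺/Ni is oxidized (anode), so E°cell = E°(Ce⁴⁺/Ce³⁺) − E°(Ni²⁺/Ni).
E°(Ni²⁺/Ni) = E°(cathode) − E°cell = +1.61 − (+1.85) = −0.24 V.

−0.24 V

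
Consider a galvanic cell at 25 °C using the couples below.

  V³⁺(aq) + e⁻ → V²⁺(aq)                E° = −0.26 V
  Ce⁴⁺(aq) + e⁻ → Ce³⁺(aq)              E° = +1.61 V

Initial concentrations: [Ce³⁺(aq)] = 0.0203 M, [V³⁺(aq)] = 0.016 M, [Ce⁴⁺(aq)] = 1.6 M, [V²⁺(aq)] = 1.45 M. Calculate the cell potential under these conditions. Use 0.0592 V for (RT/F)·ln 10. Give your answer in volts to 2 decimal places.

+2.10 V

Since E°(Ce⁴⁺/Ce³⁺) > E°(V³⁺/V²⁺), Ce⁴⁺/Ce³⁺ serves as the cathode.
E°cell = E°cat − E°an = +1.61 − (−0.26) = +1.87 V; n = 1.
For the overall reaction Ce⁴⁺(aq) + V²⁺(aq) → Ce³⁺(aq) + V³⁺(aq), Q = ([Ce³⁺(aq)]·[V³⁺(aq)]) / ([Ce⁴⁺(aq)]·[V²⁺(aq)]) = 0.00014, giving log Q = −3.854.
By the Nernst equation, E = +1.87 − (0.0592/1)·(−3.854) = +2.10 V.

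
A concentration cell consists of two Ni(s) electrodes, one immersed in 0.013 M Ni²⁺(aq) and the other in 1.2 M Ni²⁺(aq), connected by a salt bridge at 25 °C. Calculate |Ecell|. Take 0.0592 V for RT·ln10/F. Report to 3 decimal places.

0.058 V

For a concentration cell E°cell = 0, since both electrodes use the same couple.
The compartment with the higher Ni²⁺(aq) concentration (1.2 M) acts as the cathode; ions are reduced there and produced at the dilute (0.013 M) anode.
With n = 2, Ecell = −(0.0592/2)·log([dilute]/[conc]) = −(0.0592/2)·log(0.013/1.2) = +0.058 V.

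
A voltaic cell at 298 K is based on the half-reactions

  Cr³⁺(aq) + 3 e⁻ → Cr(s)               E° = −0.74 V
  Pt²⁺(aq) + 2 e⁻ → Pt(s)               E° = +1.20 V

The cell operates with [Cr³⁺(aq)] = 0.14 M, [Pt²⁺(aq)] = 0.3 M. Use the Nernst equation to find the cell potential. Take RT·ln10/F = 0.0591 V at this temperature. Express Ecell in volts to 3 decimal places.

+1.941 V

Pt²⁺/Pt is reduced (cathode, E° = +1.20 V) and Cr³⁺/Cr is oxidized (anode).
E°cell = +1.20 − (−0.74) = +1.94 V, with n = 6 electrons transferred.
Balancing gives 3 Pt²⁺(aq) + 2 Cr(s) → 3 Pt(s) + 2 Cr³⁺(aq); hence Q = [Cr³⁺(aq)]^2 / [Pt²⁺(aq)]^3 = 0.726 (log Q = −0.139).
E = E° − (0.0591/n)·log Q = +1.94 − (0.0591/6)(−0.139) = +1.941 V.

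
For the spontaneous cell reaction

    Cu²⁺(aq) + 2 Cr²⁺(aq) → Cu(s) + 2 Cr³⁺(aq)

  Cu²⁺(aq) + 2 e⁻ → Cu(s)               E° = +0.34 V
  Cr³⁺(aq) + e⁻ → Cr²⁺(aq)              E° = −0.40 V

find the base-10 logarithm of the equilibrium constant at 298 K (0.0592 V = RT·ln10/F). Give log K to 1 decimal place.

log K = 25.0

The Cu²⁺/Cu couple is reduced (cathode); E°cell = +0.34 − (−0.40) = +0.74 V with n = 2.
At equilibrium E = 0, so log K = nE°cell / 0.0592 = (2)(+0.74) / 0.0592 = 25.0.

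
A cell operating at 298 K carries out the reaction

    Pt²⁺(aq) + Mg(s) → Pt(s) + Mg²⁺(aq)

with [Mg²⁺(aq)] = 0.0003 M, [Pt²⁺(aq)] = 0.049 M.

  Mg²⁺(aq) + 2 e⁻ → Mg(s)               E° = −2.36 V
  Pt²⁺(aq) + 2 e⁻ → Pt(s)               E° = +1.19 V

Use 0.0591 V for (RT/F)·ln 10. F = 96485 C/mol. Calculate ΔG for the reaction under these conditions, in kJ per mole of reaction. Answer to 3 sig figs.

With Pt²⁺/Pt reduced at the cathode, E°cell = +1.19 − (−2.36) = +3.55 V and n = 2.
Here Q = [Mg²⁺(aq)] / [Pt²⁺(aq)] = 0.00612 (log Q = −2.213), giving E = +3.55 − (0.0591/2)·(−2.213) = +3.6154 V.
ΔG = −nFE = −(2)(96485)(+3.6154) J/mol = −698 kJ/mol.

−698 kJ/mol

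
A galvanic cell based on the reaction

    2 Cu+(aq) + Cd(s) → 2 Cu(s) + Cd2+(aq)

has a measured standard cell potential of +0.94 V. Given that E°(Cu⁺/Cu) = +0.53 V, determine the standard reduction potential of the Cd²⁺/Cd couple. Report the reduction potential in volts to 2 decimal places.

In the reaction as written the Cu⁺/Cu couple is reduced (cathode) and Cd²⁺/Cd is oxidized (anode), so E°cell = E°(Cu⁺/Cu) − E°(Cd²⁺/Cd).
E°(Cd²⁺/Cd) = E°(cathode) − E°cell = +0.53 − (+0.94) = −0.41 V.

−0.41 V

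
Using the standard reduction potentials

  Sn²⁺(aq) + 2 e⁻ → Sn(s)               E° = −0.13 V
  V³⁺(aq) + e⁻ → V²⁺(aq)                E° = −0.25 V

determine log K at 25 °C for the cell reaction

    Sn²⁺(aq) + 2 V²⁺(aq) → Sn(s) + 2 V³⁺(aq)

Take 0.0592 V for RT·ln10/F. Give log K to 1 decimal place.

The Sn²⁺/Sn couple is reduced (cathode); E°cell = −0.13 − (−0.25) = +0.12 V with n = 2.
At equilibrium E = 0, so log K = nE°cell / 0.0592 = (2)(+0.12) / 0.0592 = 4.1.

log K = 4.1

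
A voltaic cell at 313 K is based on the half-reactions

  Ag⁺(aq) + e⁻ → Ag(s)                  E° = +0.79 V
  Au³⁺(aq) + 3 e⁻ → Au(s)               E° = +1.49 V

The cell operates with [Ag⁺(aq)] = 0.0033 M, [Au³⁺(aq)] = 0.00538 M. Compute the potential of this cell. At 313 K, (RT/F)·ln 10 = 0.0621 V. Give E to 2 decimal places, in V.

Au³⁺/Au is reduced (cathode, E° = +1.49 V) and Ag⁺/Ag is oxidized (anode).
The standard potential is +1.49 − (+0.79) = +0.70 V and the balanced reaction transfers n = 3 electrons.
Balancing gives Au³⁺(aq) + 3 Ag(s) → Au(s) + 3 Ag⁺(aq); hence Q = [Ag⁺(aq)]^3 / [Au³⁺(aq)] = 6.68×10^−6 (log Q = −5.175).
E = E° − (0.0621/n)·log Q = +0.70 − (0.0621/3)(−5.175) = +0.81 V.

+0.81 V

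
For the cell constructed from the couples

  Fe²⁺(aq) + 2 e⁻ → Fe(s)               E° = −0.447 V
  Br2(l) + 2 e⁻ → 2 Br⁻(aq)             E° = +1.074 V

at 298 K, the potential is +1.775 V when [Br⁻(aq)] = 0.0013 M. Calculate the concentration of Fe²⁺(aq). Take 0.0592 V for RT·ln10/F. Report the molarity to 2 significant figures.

Br₂/Br⁻ is the cathode (higher E°); E°cell = +1.074 − (−0.447) = +1.521 V with n = 2.
Rearranging E = E° − (0.0592/n)·log Q gives log Q = 2(+1.521 − (+1.775))/0.0592 = −8.581.
Balancing electrons gives Br2(l) + Fe(s) → 2 Br⁻(aq) + Fe²⁺(aq); thus Q = [Br⁻(aq)]^2·[Fe²⁺(aq)].
Substituting the known concentrations and solving, log [Fe²⁺(aq)] = −2.809 and [Fe²⁺(aq)] = 0.0016 M.

0.0016 M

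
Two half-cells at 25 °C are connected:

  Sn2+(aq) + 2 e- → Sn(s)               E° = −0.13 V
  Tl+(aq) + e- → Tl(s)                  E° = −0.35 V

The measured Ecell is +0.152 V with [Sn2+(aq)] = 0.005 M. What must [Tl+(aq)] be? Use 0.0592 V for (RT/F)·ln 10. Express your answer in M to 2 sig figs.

Sn²⁺/Sn is the cathode (higher E°); E°cell = −0.13 − (−0.35) = +0.22 V with n = 2.
Since E = E° − (0.0592/n)·log Q, log Q = n(E° − E)/0.0592 = 2.297.
For Sn2+(aq) + 2 Tl(s) → Sn(s) + 2 Tl+(aq), the reaction quotient is Q = [Tl+(aq)]^2 / [Sn2+(aq)].
Solving for the unknown gives log [Tl+(aq)] = −0.002, so [Tl+(aq)] ≈ 1.0 M.

1.0 M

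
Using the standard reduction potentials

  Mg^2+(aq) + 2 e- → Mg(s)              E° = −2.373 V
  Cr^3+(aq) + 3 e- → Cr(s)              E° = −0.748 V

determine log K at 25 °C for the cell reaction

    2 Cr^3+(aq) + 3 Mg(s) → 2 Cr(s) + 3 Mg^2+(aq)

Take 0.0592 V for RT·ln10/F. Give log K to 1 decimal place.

log K = 164.7

The Cr³⁺/Cr couple is reduced (cathode); E°cell = −0.748 − (−2.373) = +1.625 V with n = 6.
At equilibrium E = 0, so log K = nE°cell / 0.0592 = (6)(+1.625) / 0.0592 = 164.7.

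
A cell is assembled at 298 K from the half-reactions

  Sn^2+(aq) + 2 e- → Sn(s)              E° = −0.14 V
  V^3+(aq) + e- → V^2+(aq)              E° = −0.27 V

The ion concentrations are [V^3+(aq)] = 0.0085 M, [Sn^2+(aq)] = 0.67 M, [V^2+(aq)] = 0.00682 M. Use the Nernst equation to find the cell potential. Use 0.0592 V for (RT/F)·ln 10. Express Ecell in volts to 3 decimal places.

Sn²⁺/Sn is reduced (cathode, E° = −0.14 V) and V³⁺/V²⁺ is oxidized (anode).
The standard potential is −0.14 − (−0.27) = +0.13 V and the balanced reaction transfers n = 2 electrons.
For the overall reaction Sn^2+(aq) + 2 V^2+(aq) → Sn(s) + 2 V^3+(aq), Q = [V^3+(aq)]^2 / ([Sn^2+(aq)]·[V^2+(aq)]^2) = 2.32, giving log Q = 0.365.
E = E° − (0.0592/n)·log Q = +0.13 − (0.0592/2)(0.365) = +0.119 V.

+0.119 V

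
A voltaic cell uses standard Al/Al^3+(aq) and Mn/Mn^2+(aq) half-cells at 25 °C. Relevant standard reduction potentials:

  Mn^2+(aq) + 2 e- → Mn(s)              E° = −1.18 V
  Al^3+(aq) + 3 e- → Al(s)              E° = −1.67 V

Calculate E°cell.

The Mn²⁺/Mn couple has the higher E°, so Mn ion is reduced (cathode) and Al is oxidized (anode).
E°cell = E°(cathode) − E°(anode) = −1.18 − (−1.67) = +0.49 V.

+0.49 V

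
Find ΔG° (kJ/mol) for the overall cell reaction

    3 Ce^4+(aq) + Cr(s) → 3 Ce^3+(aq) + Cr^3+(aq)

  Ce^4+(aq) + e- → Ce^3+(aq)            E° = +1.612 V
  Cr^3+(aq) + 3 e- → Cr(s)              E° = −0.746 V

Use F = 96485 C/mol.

−683 kJ/mol

In the reaction as written Ce^4+(aq) is reduced, so the Ce⁴⁺/Ce³⁺ couple is the cathode and Cr³⁺/Cr is the anode.
E°cell = +1.612 − (−0.746) = +2.358 V; balancing electrons gives n = 3.
ΔG° = −nFE°cell = −(3)(96485)(+2.358) J/mol = −683 kJ/mol.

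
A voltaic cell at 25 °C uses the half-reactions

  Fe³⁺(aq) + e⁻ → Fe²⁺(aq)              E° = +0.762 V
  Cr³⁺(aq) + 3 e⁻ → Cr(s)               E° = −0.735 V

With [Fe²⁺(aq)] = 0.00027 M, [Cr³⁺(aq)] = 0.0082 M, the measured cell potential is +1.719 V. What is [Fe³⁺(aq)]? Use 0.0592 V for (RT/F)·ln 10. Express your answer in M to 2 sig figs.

0.31 M

With Fe³⁺/Fe²⁺ at the cathode and Cr³⁺/Cr at the anode, E°cell = +0.762 − (−0.735) = +1.497 V (n = 3).
Rearranging E = E° − (0.0592/n)·log Q gives log Q = 3(+1.497 − (+1.719))/0.0592 = −11.250.
The balanced reaction is 3 Fe³⁺(aq) + Cr(s) → 3 Fe²⁺(aq) + Cr³⁺(aq), so Q = ([Fe²⁺(aq)]^3·[Cr³⁺(aq)]) / [Fe³⁺(aq)]^3.
Solving for the unknown gives log [Fe³⁺(aq)] = −0.514, so [Fe³⁺(aq)] ≈ 0.31 M.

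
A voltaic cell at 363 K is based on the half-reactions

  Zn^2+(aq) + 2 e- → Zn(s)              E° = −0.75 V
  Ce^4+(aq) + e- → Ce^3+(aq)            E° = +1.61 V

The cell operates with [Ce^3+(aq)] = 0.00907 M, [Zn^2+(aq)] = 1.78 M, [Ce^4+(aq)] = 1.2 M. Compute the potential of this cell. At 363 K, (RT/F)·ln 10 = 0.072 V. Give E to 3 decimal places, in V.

Since E°(Ce⁴⁺/Ce³⁺) > E°(Zn²⁺/Zn), Ce⁴⁺/Ce³⁺ serves as the cathode.
E°cell = +1.61 − (−0.75) = +2.36 V, with n = 2 electrons transferred.
For the overall reaction 2 Ce^4+(aq) + Zn(s) → 2 Ce^3+(aq) + Zn^2+(aq), Q = ([Ce^3+(aq)]^2·[Zn^2+(aq)]) / [Ce^4+(aq)]^2 = 0.000102, giving log Q = −3.993.
By the Nernst equation, E = +2.36 − (0.072/2)·(−3.993) = +2.504 V.

+2.504 V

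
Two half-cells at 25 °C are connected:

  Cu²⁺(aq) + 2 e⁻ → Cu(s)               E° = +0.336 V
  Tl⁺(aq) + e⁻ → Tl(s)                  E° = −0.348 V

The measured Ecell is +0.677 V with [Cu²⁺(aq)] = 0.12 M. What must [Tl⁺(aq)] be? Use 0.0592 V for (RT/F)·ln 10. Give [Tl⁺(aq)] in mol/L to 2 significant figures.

Cu²⁺/Cu is the cathode (higher E°); E°cell = +0.336 − (−0.348) = +0.684 V with n = 2.
Since E = E° − (0.0592/n)·log Q, log Q = n(E° − E)/0.0592 = 0.236.
The balanced reaction is Cu²⁺(aq) + 2 Tl(s) → Cu(s) + 2 Tl⁺(aq), so Q = [Tl⁺(aq)]^2 / [Cu²⁺(aq)].
Solving for the unknown gives log [Tl⁺(aq)] = −0.342, so [Tl⁺(aq)] ≈ 0.45 M.

0.45 M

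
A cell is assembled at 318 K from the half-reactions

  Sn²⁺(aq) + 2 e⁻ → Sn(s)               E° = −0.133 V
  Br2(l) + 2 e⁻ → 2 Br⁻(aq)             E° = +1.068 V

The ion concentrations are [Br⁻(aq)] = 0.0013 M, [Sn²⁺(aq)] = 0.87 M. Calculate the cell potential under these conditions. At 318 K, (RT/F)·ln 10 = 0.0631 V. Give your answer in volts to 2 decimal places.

Br₂/Br⁻ is reduced (cathode, E° = +1.068 V) and Sn²⁺/Sn is oxidized (anode).
E°cell = +1.068 − (−0.133) = +1.201 V, with n = 2 electrons transferred.
Balancing gives Br2(l) + Sn(s) → 2 Br⁻(aq) + Sn²⁺(aq); hence Q = [Br⁻(aq)]^2·[Sn²⁺(aq)] = 1.47×10^−6 (log Q = −5.833).
By the Nernst equation, E = +1.201 − (0.0631/2)·(−5.833) = +1.39 V.

+1.39 V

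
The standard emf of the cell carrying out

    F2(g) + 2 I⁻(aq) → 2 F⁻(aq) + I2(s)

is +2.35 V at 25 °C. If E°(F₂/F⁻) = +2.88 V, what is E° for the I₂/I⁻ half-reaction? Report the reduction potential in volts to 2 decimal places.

In the reaction as written the F₂/F⁻ couple is reduced (cathode) and I₂/I⁻ is oxidized (anode), so E°cell = E°(F₂/F⁻) − E°(I₂/I⁻).
E°(I₂/I⁻) = E°(cathode) − E°cell = +2.88 − (+2.35) = +0.53 V.

+0.53 V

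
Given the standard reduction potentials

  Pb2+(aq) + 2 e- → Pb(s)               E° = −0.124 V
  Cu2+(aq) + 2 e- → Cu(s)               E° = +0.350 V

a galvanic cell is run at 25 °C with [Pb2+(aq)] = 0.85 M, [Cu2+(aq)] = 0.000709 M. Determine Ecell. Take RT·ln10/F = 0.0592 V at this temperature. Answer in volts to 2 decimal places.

+0.38 V

Since E°(Cu²⁺/Cu) > E°(Pb²⁺/Pb), Cu²⁺/Cu serves as the cathode.
E°cell = +0.350 − (−0.124) = +0.474 V, with n = 2 electrons transferred.
The balanced reaction is Cu2+(aq) + Pb(s) → Cu(s) + Pb2+(aq), so Q = [Pb2+(aq)] / [Cu2+(aq)] = 1.2×10^3 and log Q = 3.079.
Applying E = E° − (RT ln10/nF)·log Q gives +0.474 − (0.0592/2)(3.079) = +0.38 V.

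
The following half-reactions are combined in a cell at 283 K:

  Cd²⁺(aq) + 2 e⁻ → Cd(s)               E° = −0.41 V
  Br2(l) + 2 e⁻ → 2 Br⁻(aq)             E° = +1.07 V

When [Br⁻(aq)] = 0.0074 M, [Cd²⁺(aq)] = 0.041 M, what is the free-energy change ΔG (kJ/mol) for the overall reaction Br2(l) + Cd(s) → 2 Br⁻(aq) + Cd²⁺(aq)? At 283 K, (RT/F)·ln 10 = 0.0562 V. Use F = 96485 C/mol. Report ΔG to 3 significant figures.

−316 kJ/mol

With Br₂/Br⁻ reduced at the cathode, E°cell = +1.07 − (−0.41) = +1.48 V and n = 2.
Here Q = [Br⁻(aq)]^2·[Cd²⁺(aq)] = 2.25×10^−6 (log Q = −5.649), giving E = +1.48 − (0.0562/2)·(−5.649) = +1.6387 V.
Finally ΔG = −nFE = −(2)(96485 C/mol)(+1.6387 V) = −316 kJ/mol.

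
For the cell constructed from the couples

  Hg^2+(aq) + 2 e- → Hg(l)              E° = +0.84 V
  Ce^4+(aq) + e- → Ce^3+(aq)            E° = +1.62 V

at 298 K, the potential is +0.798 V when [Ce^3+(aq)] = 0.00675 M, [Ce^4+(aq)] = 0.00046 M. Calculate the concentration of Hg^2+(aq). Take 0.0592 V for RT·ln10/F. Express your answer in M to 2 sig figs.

0.0011 M

Ce⁴⁺/Ce³⁺ is the cathode (higher E°); E°cell = +1.62 − (+0.84) = +0.78 V with n = 2.
Rearranging E = E° − (0.0592/n)·log Q gives log Q = 2(+0.78 − (+0.798))/0.0592 = −0.608.
For 2 Ce^4+(aq) + Hg(l) → 2 Ce^3+(aq) + Hg^2+(aq), the reaction quotient is Q = ([Ce^3+(aq)]^2·[Hg^2+(aq)]) / [Ce^4+(aq)]^2.
Substituting the known concentrations and solving, log [Hg^2+(aq)] = −2.941 and [Hg^2+(aq)] = 0.0011 M.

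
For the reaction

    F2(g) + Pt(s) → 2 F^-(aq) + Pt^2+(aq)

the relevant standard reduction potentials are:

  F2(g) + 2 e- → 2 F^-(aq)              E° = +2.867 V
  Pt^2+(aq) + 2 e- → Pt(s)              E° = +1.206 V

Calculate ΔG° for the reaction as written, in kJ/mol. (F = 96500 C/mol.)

−321 kJ/mol

In the reaction as written F2(g) is reduced, so the F₂/F⁻ couple is the cathode and Pt²⁺/Pt is the anode.
E°cell = +2.867 − (+1.206) = +1.661 V; balancing electrons gives n = 2.
ΔG° = −nFE°cell = −(2)(96500)(+1.661) J/mol = −321 kJ/mol.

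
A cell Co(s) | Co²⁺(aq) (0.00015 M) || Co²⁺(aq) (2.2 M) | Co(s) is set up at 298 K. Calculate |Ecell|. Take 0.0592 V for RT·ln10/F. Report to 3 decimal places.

0.123 V

For a concentration cell E°cell = 0, since both electrodes use the same couple.
The compartment with the higher Co²⁺(aq) concentration (2.2 M) acts as the cathode; ions are reduced there and produced at the dilute (0.00015 M) anode.
With n = 2, Ecell = −(0.0592/2)·log([dilute]/[conc]) = −(0.0592/2)·log(0.00015/2.2) = +0.123 V.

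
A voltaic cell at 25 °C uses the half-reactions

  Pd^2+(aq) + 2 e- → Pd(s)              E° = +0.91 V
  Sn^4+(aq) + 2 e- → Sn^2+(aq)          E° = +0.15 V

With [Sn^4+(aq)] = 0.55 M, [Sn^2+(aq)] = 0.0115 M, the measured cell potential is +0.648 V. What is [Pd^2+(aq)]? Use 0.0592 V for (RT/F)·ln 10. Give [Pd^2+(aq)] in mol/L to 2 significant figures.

0.0079 M

The Pd²⁺/Pd couple has the larger reduction potential, so it is the cathode: E°cell = +0.91 − (+0.15) = +0.76 V and n = 2.
Rearranging E = E° − (0.0592/n)·log Q gives log Q = 2(+0.76 − (+0.648))/0.0592 = 3.784.
The balanced reaction is Pd^2+(aq) + Sn^2+(aq) → Pd(s) + Sn^4+(aq), so Q = [Sn^4+(aq)] / ([Pd^2+(aq)]·[Sn^2+(aq)]).
Substituting the known concentrations and solving, log [Pd^2+(aq)] = −2.104 and [Pd^2+(aq)] = 0.0079 M.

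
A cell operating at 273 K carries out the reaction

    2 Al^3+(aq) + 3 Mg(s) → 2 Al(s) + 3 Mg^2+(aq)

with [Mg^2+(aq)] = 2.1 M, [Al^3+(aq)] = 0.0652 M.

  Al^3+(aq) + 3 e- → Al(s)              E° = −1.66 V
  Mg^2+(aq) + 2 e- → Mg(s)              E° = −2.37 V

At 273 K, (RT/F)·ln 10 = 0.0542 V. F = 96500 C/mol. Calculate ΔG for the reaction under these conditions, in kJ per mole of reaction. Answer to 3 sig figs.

−394 kJ/mol

With Al³⁺/Al reduced at the cathode, E°cell = −1.66 − (−2.37) = +0.71 V and n = 6.
Here Q = [Mg^2+(aq)]^3 / [Al^3+(aq)]^2 = 2.18×10^3 (log Q = 3.338), giving E = +0.71 − (0.0542/6)·(3.338) = +0.6798 V.
Then ΔG = −nFE = −6 × 96500 × +0.6798 J/mol = −394 kJ/mol.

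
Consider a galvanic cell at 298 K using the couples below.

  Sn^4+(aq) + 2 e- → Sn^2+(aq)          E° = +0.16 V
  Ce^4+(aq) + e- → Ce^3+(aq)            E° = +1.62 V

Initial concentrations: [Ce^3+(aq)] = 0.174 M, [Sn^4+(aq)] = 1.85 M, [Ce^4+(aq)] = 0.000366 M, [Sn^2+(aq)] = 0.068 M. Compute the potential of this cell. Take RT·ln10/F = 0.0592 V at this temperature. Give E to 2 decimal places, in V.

+1.26 V

The Ce⁴⁺/Ce³⁺ couple has the more positive E°, so it is the cathode; Sn⁴⁺/Sn²⁺ is the anode.
E°cell = E°cat − E°an = +1.62 − (+0.16) = +1.46 V; n = 2.
The balanced reaction is 2 Ce^4+(aq) + Sn^2+(aq) → 2 Ce^3+(aq) + Sn^4+(aq), so Q = ([Ce^3+(aq)]^2·[Sn^4+(aq)]) / ([Ce^4+(aq)]^2·[Sn^2+(aq)]) = 6.15×10^6 and log Q = 6.789.
By the Nernst equation, E = +1.46 − (0.0592/2)·(6.789) = +1.26 V.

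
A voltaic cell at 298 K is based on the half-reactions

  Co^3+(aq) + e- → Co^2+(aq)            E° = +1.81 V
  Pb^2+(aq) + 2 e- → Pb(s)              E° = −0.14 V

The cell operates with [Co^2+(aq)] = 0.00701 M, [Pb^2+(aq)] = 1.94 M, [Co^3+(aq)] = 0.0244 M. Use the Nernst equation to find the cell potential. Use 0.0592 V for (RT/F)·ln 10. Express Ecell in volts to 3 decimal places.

+1.974 V

The Co³⁺/Co²⁺ couple has the more positive E°, so it is the cathode; Pb²⁺/Pb is the anode.
E°cell = E°cat − E°an = +1.81 − (−0.14) = +1.95 V; n = 2.
Balancing gives 2 Co^3+(aq) + Pb(s) → 2 Co^2+(aq) + Pb^2+(aq); hence Q = ([Co^2+(aq)]^2·[Pb^2+(aq)]) / [Co^3+(aq)]^2 = 0.16 (log Q = −0.796).
E = E° − (0.0592/n)·log Q = +1.95 − (0.0592/2)(−0.796) = +1.974 V.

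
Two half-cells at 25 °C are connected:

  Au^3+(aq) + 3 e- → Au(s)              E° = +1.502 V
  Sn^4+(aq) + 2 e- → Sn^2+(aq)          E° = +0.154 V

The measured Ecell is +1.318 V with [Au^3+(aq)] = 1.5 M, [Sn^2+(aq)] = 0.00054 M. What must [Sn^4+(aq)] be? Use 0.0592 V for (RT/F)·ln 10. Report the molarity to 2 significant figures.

With Au³⁺/Au at the cathode and Sn⁴⁺/Sn²⁺ at the anode, E°cell = +1.502 − (+0.154) = +1.348 V (n = 6).
Rearranging E = E° − (0.0592/n)·log Q gives log Q = 6(+1.348 − (+1.318))/0.0592 = 3.041.
Balancing electrons gives 2 Au^3+(aq) + 3 Sn^2+(aq) → 2 Au(s) + 3 Sn^4+(aq); thus Q = [Sn^4+(aq)]^3 / ([Au^3+(aq)]^2·[Sn^2+(aq)]^3).
Isolating [Sn^4+(aq)] in Q = 10^{3.041} yields log [Sn^4+(aq)] = −2.137, i.e. 0.0073 M.

0.0073 M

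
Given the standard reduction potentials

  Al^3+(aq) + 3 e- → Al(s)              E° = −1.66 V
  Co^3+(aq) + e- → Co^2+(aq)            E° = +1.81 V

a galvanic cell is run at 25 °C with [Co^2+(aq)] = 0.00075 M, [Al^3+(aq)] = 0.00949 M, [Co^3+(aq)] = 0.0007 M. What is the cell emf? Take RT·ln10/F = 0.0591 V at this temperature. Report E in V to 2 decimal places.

+3.51 V

Since E°(Co³⁺/Co²⁺) > E°(Al³⁺/Al), Co³⁺/Co²⁺ serves as the cathode.
E°cell = +1.81 − (−1.66) = +3.47 V, with n = 3 electrons transferred.
For the overall reaction 3 Co^3+(aq) + Al(s) → 3 Co^2+(aq) + Al^3+(aq), Q = ([Co^2+(aq)]^3·[Al^3+(aq)]) / [Co^3+(aq)]^3 = 0.0117, giving log Q = −1.933.
By the Nernst equation, E = +3.47 − (0.0591/3)·(−1.933) = +3.51 V.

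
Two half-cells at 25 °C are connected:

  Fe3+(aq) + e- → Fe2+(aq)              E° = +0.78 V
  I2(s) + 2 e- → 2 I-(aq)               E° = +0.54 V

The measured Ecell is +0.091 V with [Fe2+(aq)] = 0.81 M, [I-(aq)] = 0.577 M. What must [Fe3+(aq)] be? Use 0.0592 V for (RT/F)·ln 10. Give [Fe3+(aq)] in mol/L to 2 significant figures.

0.0043 M

With Fe³⁺/Fe²⁺ at the cathode and I₂/I⁻ at the anode, E°cell = +0.78 − (+0.54) = +0.24 V (n = 2).
From the Nernst equation, log Q = n(E° − E)/0.0592 = 2·(+0.24 − (+0.091))/0.0592 = 5.034.
The balanced reaction is 2 Fe3+(aq) + 2 I-(aq) → 2 Fe2+(aq) + I2(s), so Q = [Fe2+(aq)]^2 / ([Fe3+(aq)]^2·[I-(aq)]^2).
Substituting the known concentrations and solving, log [Fe3+(aq)] = −2.370 and [Fe3+(aq)] = 0.0043 M.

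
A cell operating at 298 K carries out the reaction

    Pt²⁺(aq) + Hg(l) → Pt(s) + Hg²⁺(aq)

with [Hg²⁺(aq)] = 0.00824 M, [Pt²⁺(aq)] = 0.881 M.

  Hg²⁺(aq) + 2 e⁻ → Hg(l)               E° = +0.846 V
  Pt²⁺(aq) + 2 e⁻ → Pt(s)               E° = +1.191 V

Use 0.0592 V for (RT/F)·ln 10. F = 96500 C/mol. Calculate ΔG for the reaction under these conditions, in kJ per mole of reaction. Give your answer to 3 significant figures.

With Pt²⁺/Pt reduced at the cathode, E°cell = +1.191 − (+0.846) = +0.345 V and n = 2.
Q = [Hg²⁺(aq)] / [Pt²⁺(aq)] = 0.00935, so log Q = −2.029 and E = +0.345 − (0.0592/2)(−2.029) = +0.4051 V.
Finally ΔG = −nFE = −(2)(96500 C/mol)(+0.4051 V) = −78.2 kJ/mol.

−78.2 kJ/mol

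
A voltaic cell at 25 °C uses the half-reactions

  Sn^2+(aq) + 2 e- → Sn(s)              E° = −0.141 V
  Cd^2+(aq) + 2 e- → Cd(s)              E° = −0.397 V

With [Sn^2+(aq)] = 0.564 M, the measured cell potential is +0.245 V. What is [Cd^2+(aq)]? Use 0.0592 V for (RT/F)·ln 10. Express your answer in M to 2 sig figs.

The Sn²⁺/Sn couple has the larger reduction potential, so it is the cathode: E°cell = −0.141 − (−0.397) = +0.256 V and n = 2.
Rearranging E = E° − (0.0592/n)·log Q gives log Q = 2(+0.256 − (+0.245))/0.0592 = 0.372.
Balancing electrons gives Sn^2+(aq) + Cd(s) → Sn(s) + Cd^2+(aq); thus Q = [Cd^2+(aq)] / [Sn^2+(aq)].
Isolating [Cd^2+(aq)] in Q = 10^{0.372} yields log [Cd^2+(aq)] = 0.123, i.e. 1.3 M.

1.3 M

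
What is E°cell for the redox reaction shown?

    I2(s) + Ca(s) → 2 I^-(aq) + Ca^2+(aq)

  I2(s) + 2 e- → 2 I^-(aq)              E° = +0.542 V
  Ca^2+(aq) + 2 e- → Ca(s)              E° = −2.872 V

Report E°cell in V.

In the reaction as written, I2(s) is reduced (cathode) and Ca^2+(aq) is produced by oxidation at the anode.
E°cell = E°(cathode) − E°(anode) = +0.542 − (−2.872) = +3.414 V.
The positive value indicates the reaction is spontaneous as written.

+3.414 V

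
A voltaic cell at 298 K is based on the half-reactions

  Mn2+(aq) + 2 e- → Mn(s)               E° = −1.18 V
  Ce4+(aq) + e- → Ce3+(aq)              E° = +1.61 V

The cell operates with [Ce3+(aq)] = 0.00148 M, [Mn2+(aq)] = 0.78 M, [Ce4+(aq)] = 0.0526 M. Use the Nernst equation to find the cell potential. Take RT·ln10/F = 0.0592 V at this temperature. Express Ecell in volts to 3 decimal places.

+2.885 V

Since E°(Ce⁴⁺/Ce³⁺) > E°(Mn²⁺/Mn), Ce⁴⁺/Ce³⁺ serves as the cathode.
E°cell = +1.61 − (−1.18) = +2.79 V, with n = 2 electrons transferred.
Balancing gives 2 Ce4+(aq) + Mn(s) → 2 Ce3+(aq) + Mn2+(aq); hence Q = ([Ce3+(aq)]^2·[Mn2+(aq)]) / [Ce4+(aq)]^2 = 0.000618 (log Q = −3.209).
By the Nernst equation, E = +2.79 − (0.0592/2)·(−3.209) = +2.885 V.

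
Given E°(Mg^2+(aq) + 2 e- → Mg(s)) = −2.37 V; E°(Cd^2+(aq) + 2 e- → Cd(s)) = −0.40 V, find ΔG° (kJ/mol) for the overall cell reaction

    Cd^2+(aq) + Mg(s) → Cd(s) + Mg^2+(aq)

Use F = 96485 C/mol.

−380 kJ/mol

In the reaction as written Cd^2+(aq) is reduced, so the Cd²⁺/Cd couple is the cathode and Mg²⁺/Mg is the anode.
E°cell = −0.40 − (−2.37) = +1.97 V; balancing electrons gives n = 2.
ΔG° = −nFE°cell = −(2)(96485)(+1.97) J/mol = −380 kJ/mol.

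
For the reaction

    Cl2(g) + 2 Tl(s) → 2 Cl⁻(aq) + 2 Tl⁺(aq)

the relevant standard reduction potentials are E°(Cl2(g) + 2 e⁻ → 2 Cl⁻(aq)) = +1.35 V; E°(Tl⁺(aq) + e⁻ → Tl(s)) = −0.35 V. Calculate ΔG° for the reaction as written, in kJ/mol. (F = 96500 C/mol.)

−328 kJ/mol

In the reaction as written Cl2(g) is reduced, so the Cl₂/Cl⁻ couple is the cathode and Tl⁺/Tl is the anode.
E°cell = +1.35 − (−0.35) = +1.70 V; balancing electrons gives n = 2.
ΔG° = −nFE°cell = −(2)(96500)(+1.70) J/mol = −328 kJ/mol.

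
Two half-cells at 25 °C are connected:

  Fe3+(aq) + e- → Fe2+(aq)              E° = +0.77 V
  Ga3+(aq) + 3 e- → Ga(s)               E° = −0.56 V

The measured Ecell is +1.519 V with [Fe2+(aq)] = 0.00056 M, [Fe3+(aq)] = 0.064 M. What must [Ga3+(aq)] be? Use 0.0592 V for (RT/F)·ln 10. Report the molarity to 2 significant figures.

0.00039 M

The Fe³⁺/Fe²⁺ couple has the larger reduction potential, so it is the cathode: E°cell = +0.77 − (−0.56) = +1.33 V and n = 3.
Rearranging E = E° − (0.0592/n)·log Q gives log Q = 3(+1.33 − (+1.519))/0.0592 = −9.578.
Balancing electrons gives 3 Fe3+(aq) + Ga(s) → 3 Fe2+(aq) + Ga3+(aq); thus Q = ([Fe2+(aq)]^3·[Ga3+(aq)]) / [Fe3+(aq)]^3.
Substituting the known concentrations and solving, log [Ga3+(aq)] = −3.404 and [Ga3+(aq)] = 0.00039 M.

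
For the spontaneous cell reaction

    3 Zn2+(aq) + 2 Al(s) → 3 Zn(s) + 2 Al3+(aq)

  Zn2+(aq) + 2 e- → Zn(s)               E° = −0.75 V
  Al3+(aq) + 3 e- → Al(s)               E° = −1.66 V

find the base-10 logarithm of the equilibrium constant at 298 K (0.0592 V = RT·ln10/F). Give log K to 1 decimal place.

log K = 92.2

The Zn²⁺/Zn couple is reduced (cathode); E°cell = −0.75 − (−1.66) = +0.91 V with n = 6.
At equilibrium E = 0, so log K = nE°cell / 0.0592 = (6)(+0.91) / 0.0592 = 92.2.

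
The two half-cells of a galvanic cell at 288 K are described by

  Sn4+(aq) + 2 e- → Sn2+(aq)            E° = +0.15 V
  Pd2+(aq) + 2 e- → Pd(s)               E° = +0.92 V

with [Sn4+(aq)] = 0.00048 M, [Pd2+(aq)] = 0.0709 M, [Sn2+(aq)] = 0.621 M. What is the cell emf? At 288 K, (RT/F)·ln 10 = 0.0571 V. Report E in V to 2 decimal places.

+0.83 V

Since E°(Pd²⁺/Pd) > E°(Sn⁴⁺/Sn²⁺), Pd²⁺/Pd serves as the cathode.
E°cell = E°cat − E°an = +0.92 − (+0.15) = +0.77 V; n = 2.
The balanced reaction is Pd2+(aq) + Sn2+(aq) → Pd(s) + Sn4+(aq), so Q = [Sn4+(aq)] / ([Pd2+(aq)]·[Sn2+(aq)]) = 0.0109 and log Q = −1.962.
Applying E = E° − (RT ln10/nF)·log Q gives +0.77 − (0.0571/2)(−1.962) = +0.83 V.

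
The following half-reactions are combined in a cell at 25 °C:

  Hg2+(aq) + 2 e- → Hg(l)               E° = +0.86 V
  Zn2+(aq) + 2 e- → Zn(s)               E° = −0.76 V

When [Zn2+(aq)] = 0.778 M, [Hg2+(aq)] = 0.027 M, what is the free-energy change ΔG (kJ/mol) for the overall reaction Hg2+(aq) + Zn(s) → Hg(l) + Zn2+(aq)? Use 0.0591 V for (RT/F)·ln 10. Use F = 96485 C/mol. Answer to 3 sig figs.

E°cell = +0.86 − (−0.76) = +1.62 V; the balanced reaction transfers n = 2 electrons.
Q = [Zn2+(aq)] / [Hg2+(aq)] = 28.8, so log Q = 1.460 and E = +1.62 − (0.0591/2)(1.460) = +1.5769 V.
ΔG = −nFE = −(2)(96485)(+1.5769) J/mol = −304 kJ/mol.

−304 kJ/mol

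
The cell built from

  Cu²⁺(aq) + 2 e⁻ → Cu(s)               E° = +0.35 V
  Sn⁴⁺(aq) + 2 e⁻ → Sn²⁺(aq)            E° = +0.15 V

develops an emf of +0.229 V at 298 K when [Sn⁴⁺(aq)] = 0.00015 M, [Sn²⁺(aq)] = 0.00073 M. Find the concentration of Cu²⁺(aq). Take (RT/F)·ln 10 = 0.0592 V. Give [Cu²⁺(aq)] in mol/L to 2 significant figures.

The Cu²⁺/Cu couple has the larger reduction potential, so it is the cathode: E°cell = +0.35 − (+0.15) = +0.20 V and n = 2.
From the Nernst equation, log Q = n(E° − E)/0.0592 = 2·(+0.20 − (+0.229))/0.0592 = −0.980.
For Cu²⁺(aq) + Sn²⁺(aq) → Cu(s) + Sn⁴⁺(aq), the reaction quotient is Q = [Sn⁴⁺(aq)] / ([Cu²⁺(aq)]·[Sn²⁺(aq)]).
Isolating [Cu²⁺(aq)] in Q = 10^{−0.980} yields log [Cu²⁺(aq)] = 0.293, i.e. 2.0 M.

2.0 M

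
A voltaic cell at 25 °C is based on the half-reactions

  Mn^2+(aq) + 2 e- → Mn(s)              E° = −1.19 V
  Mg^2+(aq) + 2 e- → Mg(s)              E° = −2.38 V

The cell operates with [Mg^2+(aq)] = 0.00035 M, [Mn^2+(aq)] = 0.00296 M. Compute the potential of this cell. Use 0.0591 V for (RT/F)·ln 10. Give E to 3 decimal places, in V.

The Mn²⁺/Mn couple has the more positive E°, so it is the cathode; Mg²⁺/Mg is the anode.
E°cell = −1.19 − (−2.38) = +1.19 V, with n = 2 electrons transferred.
Balancing gives Mn^2+(aq) + Mg(s) → Mn(s) + Mg^2+(aq); hence Q = [Mg^2+(aq)] / [Mn^2+(aq)] = 0.118 (log Q = −0.927).
Applying E = E° − (RT ln10/nF)·log Q gives +1.19 − (0.0591/2)(−0.927) = +1.217 V.

+1.217 V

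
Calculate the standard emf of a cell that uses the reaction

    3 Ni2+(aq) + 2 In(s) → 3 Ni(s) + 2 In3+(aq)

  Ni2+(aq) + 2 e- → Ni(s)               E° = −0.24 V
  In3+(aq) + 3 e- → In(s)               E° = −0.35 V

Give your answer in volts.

Ni2+(aq) gains electrons, so the Ni²⁺/Ni couple is the cathode; the In³⁺/In couple is the anode.
E°cell = E°(cathode) − E°(anode) = −0.24 − (−0.35) = +0.11 V.

+0.11 V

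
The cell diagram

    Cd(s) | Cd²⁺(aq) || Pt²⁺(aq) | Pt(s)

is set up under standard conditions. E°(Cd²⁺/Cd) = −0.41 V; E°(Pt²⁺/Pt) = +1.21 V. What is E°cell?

+1.62 V

By convention the left-hand electrode in cell notation is the anode (oxidation) and the right-hand electrode is the cathode (reduction).
E°cell = E°(right) − E°(left) = +1.21 − (−0.41) = +1.62 V.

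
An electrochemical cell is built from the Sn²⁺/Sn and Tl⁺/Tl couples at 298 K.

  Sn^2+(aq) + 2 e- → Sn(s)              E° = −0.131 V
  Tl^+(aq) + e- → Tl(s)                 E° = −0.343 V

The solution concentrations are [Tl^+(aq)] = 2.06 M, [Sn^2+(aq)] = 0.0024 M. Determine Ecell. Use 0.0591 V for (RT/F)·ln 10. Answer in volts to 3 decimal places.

+0.116 V

The Sn²⁺/Sn couple has the more positive E°, so it is the cathode; Tl⁺/Tl is the anode.
E°cell = E°cat − E°an = −0.131 − (−0.343) = +0.212 V; n = 2.
For the overall reaction Sn^2+(aq) + 2 Tl(s) → Sn(s) + 2 Tl^+(aq), Q = [Tl^+(aq)]^2 / [Sn^2+(aq)] = 1.77×10^3, giving log Q = 3.248.
Applying E = E° − (RT ln10/nF)·log Q gives +0.212 − (0.0591/2)(3.248) = +0.116 V.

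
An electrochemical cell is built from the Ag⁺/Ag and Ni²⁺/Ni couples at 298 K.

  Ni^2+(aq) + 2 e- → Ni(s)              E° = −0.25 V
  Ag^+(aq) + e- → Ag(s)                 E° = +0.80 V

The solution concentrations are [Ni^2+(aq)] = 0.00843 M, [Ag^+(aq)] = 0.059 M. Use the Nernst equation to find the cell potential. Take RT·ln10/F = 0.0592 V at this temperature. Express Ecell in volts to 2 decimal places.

+1.04 V

Ag⁺/Ag is reduced (cathode, E° = +0.80 V) and Ni²⁺/Ni is oxidized (anode).
E°cell = +0.80 − (−0.25) = +1.05 V, with n = 2 electrons transferred.
Balancing gives 2 Ag^+(aq) + Ni(s) → 2 Ag(s) + Ni^2+(aq); hence Q = [Ni^2+(aq)] / [Ag^+(aq)]^2 = 2.42 (log Q = 0.384).
Applying E = E° − (RT ln10/nF)·log Q gives +1.05 − (0.0592/2)(0.384) = +1.04 V.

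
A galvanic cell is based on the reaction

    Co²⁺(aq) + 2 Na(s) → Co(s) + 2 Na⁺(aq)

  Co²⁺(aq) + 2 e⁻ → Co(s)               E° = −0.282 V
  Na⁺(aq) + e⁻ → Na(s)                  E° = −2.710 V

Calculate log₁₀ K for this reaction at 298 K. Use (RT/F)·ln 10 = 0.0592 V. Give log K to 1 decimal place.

The Co²⁺/Co couple is reduced (cathode); E°cell = −0.282 − (−2.710) = +2.428 V with n = 2.
At equilibrium E = 0, so log K = nE°cell / 0.0592 = (2)(+2.428) / 0.0592 = 82.0.

log K = 82.0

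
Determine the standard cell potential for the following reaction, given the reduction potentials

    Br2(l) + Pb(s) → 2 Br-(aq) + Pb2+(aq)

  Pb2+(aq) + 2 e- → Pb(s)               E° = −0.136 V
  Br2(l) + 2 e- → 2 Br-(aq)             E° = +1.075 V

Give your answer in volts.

+1.211 V

In the reaction as written, Br2(l) is reduced (cathode) and Pb2+(aq) is produced by oxidation at the anode.
E°cell = E°(cathode) − E°(anode) = +1.075 − (−0.136) = +1.211 V.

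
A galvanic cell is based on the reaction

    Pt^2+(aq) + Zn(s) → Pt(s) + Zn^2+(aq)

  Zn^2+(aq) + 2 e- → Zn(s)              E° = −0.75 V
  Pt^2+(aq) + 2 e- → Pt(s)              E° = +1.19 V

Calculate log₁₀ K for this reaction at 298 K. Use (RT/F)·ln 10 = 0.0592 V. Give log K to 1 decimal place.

log K = 65.5

The Pt²⁺/Pt couple is reduced (cathode); E°cell = +1.19 − (−0.75) = +1.94 V with n = 2.
At equilibrium E = 0, so log K = nE°cell / 0.0592 = (2)(+1.94) / 0.0592 = 65.5.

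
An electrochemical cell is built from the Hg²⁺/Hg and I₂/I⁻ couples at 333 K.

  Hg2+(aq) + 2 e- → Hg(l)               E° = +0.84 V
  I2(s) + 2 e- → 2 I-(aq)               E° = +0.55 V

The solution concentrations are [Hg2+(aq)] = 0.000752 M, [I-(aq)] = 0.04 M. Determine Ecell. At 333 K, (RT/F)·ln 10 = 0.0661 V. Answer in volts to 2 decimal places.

The Hg²⁺/Hg couple has the more positive E°, so it is the cathode; I₂/I⁻ is the anode.
The standard potential is +0.84 − (+0.55) = +0.29 V and the balanced reaction transfers n = 2 electrons.
The balanced reaction is Hg2+(aq) + 2 I-(aq) → Hg(l) + I2(s), so Q = 1 / ([Hg2+(aq)]·[I-(aq)]^2) = 8.31×10^5 and log Q = 5.920.
Applying E = E° − (RT ln10/nF)·log Q gives +0.29 − (0.0661/2)(5.920) = +0.09 V.

+0.09 V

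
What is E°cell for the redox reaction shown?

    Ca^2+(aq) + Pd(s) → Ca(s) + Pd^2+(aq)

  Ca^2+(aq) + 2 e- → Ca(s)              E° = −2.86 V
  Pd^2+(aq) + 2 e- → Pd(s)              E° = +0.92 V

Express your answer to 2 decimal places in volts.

In the reaction as written, Ca^2+(aq) is reduced (cathode) and Pd^2+(aq) is produced by oxidation at the anode.
E°cell = E°(cathode) − E°(anode) = −2.86 − (+0.92) = −3.78 V.
The negative E°cell means the reaction is non-spontaneous in the direction written.

−3.78 V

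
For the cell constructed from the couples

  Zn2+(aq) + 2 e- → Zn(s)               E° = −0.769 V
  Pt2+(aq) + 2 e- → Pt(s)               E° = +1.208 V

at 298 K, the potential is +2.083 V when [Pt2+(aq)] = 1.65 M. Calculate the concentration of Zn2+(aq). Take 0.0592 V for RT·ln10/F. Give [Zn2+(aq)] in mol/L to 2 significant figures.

Pt²⁺/Pt is the cathode (higher E°); E°cell = +1.208 − (−0.769) = +1.977 V with n = 2.
Since E = E° − (0.0592/n)·log Q, log Q = n(E° − E)/0.0592 = −3.581.
Balancing electrons gives Pt2+(aq) + Zn(s) → Pt(s) + Zn2+(aq); thus Q = [Zn2+(aq)] / [Pt2+(aq)].
Solving for the unknown gives log [Zn2+(aq)] = −3.364, so [Zn2+(aq)] ≈ 0.00043 M.

0.00043 M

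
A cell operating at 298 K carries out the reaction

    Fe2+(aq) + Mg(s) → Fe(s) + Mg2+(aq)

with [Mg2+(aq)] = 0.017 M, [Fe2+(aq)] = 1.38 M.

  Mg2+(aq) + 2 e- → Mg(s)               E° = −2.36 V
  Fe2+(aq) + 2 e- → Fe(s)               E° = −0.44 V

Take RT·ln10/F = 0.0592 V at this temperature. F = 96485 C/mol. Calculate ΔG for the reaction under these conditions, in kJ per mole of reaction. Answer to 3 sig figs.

The standard cell potential is −0.44 − (−2.36) = +1.92 V, with n = 2 electrons in the balanced equation.
The reaction quotient is [Mg2+(aq)] / [Fe2+(aq)] = 0.0123; by Nernst, E = +1.92 − (0.0592/2)(−1.909) = +1.9765 V.
Then ΔG = −nFE = −2 × 96485 × +1.9765 J/mol = −381 kJ/mol.

−381 kJ/mol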